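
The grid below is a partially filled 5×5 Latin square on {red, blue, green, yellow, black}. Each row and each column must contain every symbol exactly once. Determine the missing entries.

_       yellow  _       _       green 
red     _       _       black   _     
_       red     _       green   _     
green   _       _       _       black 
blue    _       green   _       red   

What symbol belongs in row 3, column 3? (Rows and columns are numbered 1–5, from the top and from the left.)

At row 1, column 1: row 1 has {green,yellow}; column 1 has {red,blue,green}; that leaves black.
At row 3, column 1: row 3 has {red,green}; column 1 has {red,blue,green,black}; that leaves yellow.
At row 3, column 5: row 3 has {red,green,yellow}; column 5 has {red,green,black}; that leaves blue.
At row 4, column 2: row 4 has {green,black}; column 2 has {red,yellow}; that leaves blue.
At row 5, column 2: row 5 has {red,blue,green}; column 2 has {red,blue,yellow}; that leaves black.
At row 5, column 4: row 5 has {red,blue,green,black}; column 4 has {green,black}; that leaves yellow.
At row 2, column 2: row 2 has {red,black}; column 2 has {red,blue,yellow,black}; that leaves green.
At row 2, column 5: row 2 has {red,green,black}; column 5 has {red,blue,green,black}; that leaves yellow.
At row 3, column 3: row 3 has {red,blue,green,yellow}; column 3 has {green}; that leaves black.

black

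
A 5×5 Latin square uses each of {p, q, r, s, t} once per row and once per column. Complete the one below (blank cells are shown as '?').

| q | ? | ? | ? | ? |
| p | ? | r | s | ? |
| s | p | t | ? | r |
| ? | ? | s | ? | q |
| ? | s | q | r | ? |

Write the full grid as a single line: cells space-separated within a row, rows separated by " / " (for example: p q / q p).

q r p t s / p q r s t / s p t q r / r t s p q / t s q r p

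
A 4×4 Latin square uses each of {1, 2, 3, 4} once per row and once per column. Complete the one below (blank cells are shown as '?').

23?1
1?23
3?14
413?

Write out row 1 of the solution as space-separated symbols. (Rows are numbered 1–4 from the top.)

2 3 4 1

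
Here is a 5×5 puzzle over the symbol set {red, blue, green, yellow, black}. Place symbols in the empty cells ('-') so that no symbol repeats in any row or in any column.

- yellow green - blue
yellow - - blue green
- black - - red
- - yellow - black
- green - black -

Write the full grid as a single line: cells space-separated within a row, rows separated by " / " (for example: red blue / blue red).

black yellow green red blue / yellow red black blue green / green black blue yellow red / red blue yellow green black / blue green red black yellow

At row 1, column 4: row 1 has {blue,green,yellow}; column 4 has {blue,black}; that leaves red.
At row 2, column 2: row 2 has {blue,green,yellow}; column 2 has {green,yellow,black}; that leaves red.
At row 2, column 3: row 2 has {red,blue,green,yellow}; column 3 has {green,yellow}; that leaves black.
At row 3, column 3: row 3 has {red,black}; column 3 has {green,yellow,black}; that leaves blue.
At row 4, column 2: row 4 has {yellow,black}; column 2 has {red,green,yellow,black}; that leaves blue.
At row 4, column 4: row 4 has {blue,yellow,black}; column 4 has {red,blue,black}; that leaves green.
At row 5, column 3: row 5 has {green,black}; column 3 has {blue,green,yellow,black}; that leaves red.
At row 5, column 5: row 5 has {red,green,black}; column 5 has {red,blue,green,black}; that leaves yellow.
At row 1, column 1: row 1 has {red,blue,green,yellow}; column 1 has {yellow}; that leaves black.
At row 3, column 1: row 3 has {red,blue,black}; column 1 has {yellow,black}; that leaves green.
At row 3, column 4: row 3 has {red,blue,green,black}; column 4 has {red,blue,green,black}; that leaves yellow.
At row 4, column 1: row 4 has {blue,green,yellow,black}; column 1 has {green,yellow,black}; that leaves red.
At row 5, column 1: row 5 has {red,green,yellow,black}; column 1 has {red,green,yellow,black}; that leaves blue.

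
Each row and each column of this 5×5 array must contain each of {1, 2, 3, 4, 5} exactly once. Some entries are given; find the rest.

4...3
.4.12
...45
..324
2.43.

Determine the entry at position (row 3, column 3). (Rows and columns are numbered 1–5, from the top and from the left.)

(r1,c4): row 1 has {3,4}; column 4 has {1,2,3,4}, so it must be 5.
(r2,c3): row 2 has {1,2,4}; column 3 has {3,4}, so it must be 5.
(r5,c5): row 5 has {2,3,4}; column 5 has {2,3,4,5}, so it must be 1.
(r2,c1): row 2 has {1,2,4,5}; column 1 has {2,4}, so it must be 3.
(r3,c1): row 3 has {4,5}; column 1 has {2,3,4}, so it must be 1.
(r3,c3): row 3 has {1,4,5}; column 3 has {3,4,5}, so it must be 2.

2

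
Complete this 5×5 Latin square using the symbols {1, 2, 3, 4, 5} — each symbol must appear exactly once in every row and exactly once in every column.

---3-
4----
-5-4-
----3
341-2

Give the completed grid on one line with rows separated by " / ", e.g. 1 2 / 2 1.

1 2 5 3 4 / 4 3 2 1 5 / 2 5 3 4 1 / 5 1 4 2 3 / 3 4 1 5 2

At row 3, column 5: row 3 has {4,5}; column 5 has {2,3}; that leaves 1.
At row 5, column 4: row 5 has {1,2,3,4}; column 4 has {3,4}; that leaves 5.
At row 2, column 5: row 2 has {4}; column 5 has {1,2,3}; that leaves 5.
At row 3, column 1: row 3 has {1,4,5}; column 1 has {3,4}; that leaves 2.
At row 3, column 3: row 3 has {1,2,4,5}; column 3 has {1}; that leaves 3.
At row 1, column 5: row 1 has {3}; column 5 has {1,2,3,5}; that leaves 4.
At row 2, column 3: row 2 has {4,5}; column 3 has {1,3}; that leaves 2.
At row 2, column 4: row 2 has {2,4,5}; column 4 has {3,4,5}; that leaves 1.
At row 4, column 4: row 4 has {3}; column 4 has {1,3,4,5}; that leaves 2.
At row 1, column 3: row 1 has {3,4}; column 3 has {1,2,3}; that leaves 5.
At row 2, column 2: row 2 has {1,2,4,5}; column 2 has {4,5}; that leaves 3.
At row 4, column 2: row 4 has {2,3}; column 2 has {3,4,5}; that leaves 1.
At row 4, column 3: row 4 has {1,2,3}; column 3 has {1,2,3,5}; that leaves 4.
At row 1, column 1: row 1 has {3,4,5}; column 1 has {2,3,4}; that leaves 1.
At row 1, column 2: row 1 has {1,3,4,5}; column 2 has {1,3,4,5}; that leaves 2.
At row 4, column 1: row 4 has {1,2,3,4}; column 1 has {1,2,3,4}; that leaves 5.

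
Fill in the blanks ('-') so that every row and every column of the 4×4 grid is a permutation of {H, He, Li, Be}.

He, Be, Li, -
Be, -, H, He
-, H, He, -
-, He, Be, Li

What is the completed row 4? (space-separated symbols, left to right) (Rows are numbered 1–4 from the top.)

Cell (r1,c4): row 1 has {He,Li,Be}; column 4 has {He,Li} → H.
Cell (r2,c2): row 2 has {H,He,Be}; column 2 has {H,He,Be} → Li.
Cell (r3,c1): row 3 has {H,He}; column 1 has {He,Be} → Li.
Cell (r3,c4): row 3 has {H,He,Li}; column 4 has {H,He,Li} → Be.
Cell (r4,c1): row 4 has {He,Li,Be}; column 1 has {He,Li,Be} → H.

H He Be Li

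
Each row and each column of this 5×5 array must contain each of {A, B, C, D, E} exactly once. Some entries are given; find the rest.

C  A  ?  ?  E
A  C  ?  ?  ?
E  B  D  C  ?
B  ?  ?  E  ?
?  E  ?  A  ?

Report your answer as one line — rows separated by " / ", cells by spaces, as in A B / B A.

(r1,c3) = B
(r1,c4) = D
(r2,c3) = E
(r2,c4) = B
(r2,c5) = D
(r3,c5) = A
(r4,c2) = D
(r4,c5) = C
(r5,c1) = D
(r5,c3) = C
(r5,c5) = B
(r4,c3) = A

C A B D E / A C E B D / E B D C A / B D A E C / D E C A B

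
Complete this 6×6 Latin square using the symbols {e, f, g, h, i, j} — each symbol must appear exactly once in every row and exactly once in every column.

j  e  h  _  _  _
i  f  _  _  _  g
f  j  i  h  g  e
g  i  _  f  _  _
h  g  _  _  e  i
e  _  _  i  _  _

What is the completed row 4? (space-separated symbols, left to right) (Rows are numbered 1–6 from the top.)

g i e f j h

(r1,c4) = g
(r1,c6) = f
(r5,c4) = j
(r6,c2) = h
(r6,c6) = j
(r1,c5) = i
(r2,c4) = e
(r4,c6) = h
(r5,c3) = f
(r6,c3) = g
(r6,c5) = f
(r2,c3) = j
(r2,c5) = h
(r4,c3) = e
(r4,c5) = j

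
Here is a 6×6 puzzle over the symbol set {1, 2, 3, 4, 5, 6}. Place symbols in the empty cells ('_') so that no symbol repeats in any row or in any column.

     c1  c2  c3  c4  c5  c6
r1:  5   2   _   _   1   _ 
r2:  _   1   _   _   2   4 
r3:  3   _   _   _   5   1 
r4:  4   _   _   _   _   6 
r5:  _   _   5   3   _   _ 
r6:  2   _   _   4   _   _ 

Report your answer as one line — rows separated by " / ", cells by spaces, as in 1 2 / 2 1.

(r1,c4) = 6
(r1,c6) = 3
(r2,c1) = 6
(r2,c3) = 3
(r2,c4) = 5
(r3,c4) = 2
(r4,c4) = 1
(r4,c5) = 3
(r5,c1) = 1
(r5,c6) = 2
(r6,c5) = 6
(r6,c6) = 5
(r1,c3) = 4
(r3,c3) = 6
(r4,c2) = 5
(r4,c3) = 2
(r5,c5) = 4
(r6,c2) = 3
(r6,c3) = 1
(r3,c2) = 4
(r5,c2) = 6

5 2 4 6 1 3 / 6 1 3 5 2 4 / 3 4 6 2 5 1 / 4 5 2 1 3 6 / 1 6 5 3 4 2 / 2 3 1 4 6 5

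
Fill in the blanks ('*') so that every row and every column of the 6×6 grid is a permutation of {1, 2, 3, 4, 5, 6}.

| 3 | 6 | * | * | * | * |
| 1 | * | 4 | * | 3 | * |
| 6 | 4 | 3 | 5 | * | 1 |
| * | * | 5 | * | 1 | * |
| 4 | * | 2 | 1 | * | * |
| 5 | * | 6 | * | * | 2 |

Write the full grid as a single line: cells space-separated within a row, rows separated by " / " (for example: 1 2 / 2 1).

(r1,c3): row 1 has {3,6}; column 3 has {2,3,4,5,6}, so it must be 1.
(r3,c5): row 3 has {1,3,4,5,6}; column 5 has {1,3}, so it must be 2.
(r4,c1): row 4 has {1,5}; column 1 has {1,3,4,5,6}, so it must be 2.
(r4,c2): row 4 has {1,2,5}; column 2 has {4,6}, so it must be 3.
(r5,c2): row 5 has {1,2,4}; column 2 has {3,4,6}, so it must be 5.
(r5,c5): row 5 has {1,2,4,5}; column 5 has {1,2,3}, so it must be 6.
(r5,c6): row 5 has {1,2,4,5,6}; column 6 has {1,2}, so it must be 3.
(r6,c2): row 6 has {2,5,6}; column 2 has {3,4,5,6}, so it must be 1.
(r6,c5): row 6 has {1,2,5,6}; column 5 has {1,2,3,6}, so it must be 4.
(r1,c5): row 1 has {1,3,6}; column 5 has {1,2,3,4,6}, so it must be 5.
(r1,c6): row 1 has {1,3,5,6}; column 6 has {1,2,3}, so it must be 4.
(r2,c2): row 2 has {1,3,4}; column 2 has {1,3,4,5,6}, so it must be 2.
(r2,c4): row 2 has {1,2,3,4}; column 4 has {1,5}, so it must be 6.
(r2,c6): row 2 has {1,2,3,4,6}; column 6 has {1,2,3,4}, so it must be 5.
(r4,c4): row 4 has {1,2,3,5}; column 4 has {1,5,6}, so it must be 4.
(r4,c6): row 4 has {1,2,3,4,5}; column 6 has {1,2,3,4,5}, so it must be 6.
(r6,c4): row 6 has {1,2,4,5,6}; column 4 has {1,4,5,6}, so it must be 3.
(r1,c4): row 1 has {1,3,4,5,6}; column 4 has {1,3,4,5,6}, so it must be 2.

3 6 1 2 5 4 / 1 2 4 6 3 5 / 6 4 3 5 2 1 / 2 3 5 4 1 6 / 4 5 2 1 6 3 / 5 1 6 3 4 2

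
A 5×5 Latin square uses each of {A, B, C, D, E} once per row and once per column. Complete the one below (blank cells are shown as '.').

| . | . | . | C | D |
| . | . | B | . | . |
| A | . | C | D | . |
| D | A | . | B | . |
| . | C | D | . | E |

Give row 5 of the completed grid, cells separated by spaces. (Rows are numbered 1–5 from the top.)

B C D A E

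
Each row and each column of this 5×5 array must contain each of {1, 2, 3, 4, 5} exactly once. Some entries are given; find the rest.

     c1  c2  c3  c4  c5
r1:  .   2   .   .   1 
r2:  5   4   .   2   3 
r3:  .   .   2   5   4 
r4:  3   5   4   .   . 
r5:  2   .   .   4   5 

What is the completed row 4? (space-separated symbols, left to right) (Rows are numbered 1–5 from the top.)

(r1,c1) = 4
(r1,c4) = 3
(r2,c3) = 1
(r3,c1) = 1
(r3,c2) = 3
(r4,c4) = 1
(r4,c5) = 2

3 5 4 1 2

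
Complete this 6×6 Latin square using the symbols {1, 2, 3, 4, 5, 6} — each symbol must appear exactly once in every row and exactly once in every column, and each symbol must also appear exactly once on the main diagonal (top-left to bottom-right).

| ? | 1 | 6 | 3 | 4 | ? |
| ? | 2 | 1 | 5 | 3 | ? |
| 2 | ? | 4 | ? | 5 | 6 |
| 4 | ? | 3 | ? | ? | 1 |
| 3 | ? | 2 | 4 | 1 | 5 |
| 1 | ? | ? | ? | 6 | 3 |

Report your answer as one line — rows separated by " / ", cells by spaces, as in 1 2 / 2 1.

5 1 6 3 4 2 / 6 2 1 5 3 4 / 2 3 4 1 5 6 / 4 5 3 6 2 1 / 3 6 2 4 1 5 / 1 4 5 2 6 3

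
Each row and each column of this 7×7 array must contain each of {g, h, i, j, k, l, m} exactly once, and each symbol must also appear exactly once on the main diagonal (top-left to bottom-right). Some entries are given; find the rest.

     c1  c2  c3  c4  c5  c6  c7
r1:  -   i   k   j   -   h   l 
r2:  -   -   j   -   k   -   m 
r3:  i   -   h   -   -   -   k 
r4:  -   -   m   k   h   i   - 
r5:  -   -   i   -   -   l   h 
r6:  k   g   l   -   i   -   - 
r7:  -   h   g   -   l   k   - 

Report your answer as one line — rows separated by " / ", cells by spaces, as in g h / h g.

At row 2, column 2: row 2 has {j,k,m}; column 2 has {g,h,i}; the diagonal has {h,k}; that leaves l.
At row 2, column 6: row 2 has {j,k,l,m}; column 6 has {h,i,k,l}; that leaves g.
At row 4, column 2: row 4 has {h,i,k,m}; column 2 has {g,h,i,l}; that leaves j.
At row 4, column 7: row 4 has {h,i,j,k,m}; column 7 has {h,k,l,m}; that leaves g.
At row 6, column 7: row 6 has {g,i,k,l}; column 7 has {g,h,k,l,m}; that leaves j.
At row 7, column 7: row 7 has {g,h,k,l}; column 7 has {g,h,j,k,l,m}; the diagonal has {h,k,l}; that leaves i.
At row 2, column 1: row 2 has {g,j,k,l,m}; column 1 has {i,k}; that leaves h.
At row 2, column 4: row 2 has {g,h,j,k,l,m}; column 4 has {j,k}; that leaves i.
At row 3, column 2: row 3 has {h,i,k}; column 2 has {g,h,i,j,l}; that leaves m.
At row 3, column 6: row 3 has {h,i,k,m}; column 6 has {g,h,i,k,l}; that leaves j.
At row 4, column 1: row 4 has {g,h,i,j,k,m}; column 1 has {h,i,k}; that leaves l.
At row 5, column 2: row 5 has {h,i,l}; column 2 has {g,h,i,j,l,m}; that leaves k.
At row 6, column 6: row 6 has {g,i,j,k,l}; column 6 has {g,h,i,j,k,l}; the diagonal has {h,i,k,l}; that leaves m.
At row 7, column 4: row 7 has {g,h,i,k,l}; column 4 has {i,j,k}; that leaves m.
At row 1, column 1: row 1 has {h,i,j,k,l}; column 1 has {h,i,k,l}; the diagonal has {h,i,k,l,m}; that leaves g.
At row 1, column 5: row 1 has {g,h,i,j,k,l}; column 5 has {h,i,k,l}; that leaves m.
At row 3, column 5: row 3 has {h,i,j,k,m}; column 5 has {h,i,k,l,m}; that leaves g.
At row 5, column 4: row 5 has {h,i,k,l}; column 4 has {i,j,k,m}; that leaves g.
At row 5, column 5: row 5 has {g,h,i,k,l}; column 5 has {g,h,i,k,l,m}; the diagonal has {g,h,i,k,l,m}; that leaves j.
At row 6, column 4: row 6 has {g,i,j,k,l,m}; column 4 has {g,i,j,k,m}; that leaves h.
At row 7, column 1: row 7 has {g,h,i,k,l,m}; column 1 has {g,h,i,k,l}; that leaves j.
At row 3, column 4: row 3 has {g,h,i,j,k,m}; column 4 has {g,h,i,j,k,m}; that leaves l.
At row 5, column 1: row 5 has {g,h,i,j,k,l}; column 1 has {g,h,i,j,k,l}; that leaves m.

g i k j m h l / h l j i k g m / i m h l g j k / l j m k h i g / m k i g j l h / k g l h i m j / j h g m l k i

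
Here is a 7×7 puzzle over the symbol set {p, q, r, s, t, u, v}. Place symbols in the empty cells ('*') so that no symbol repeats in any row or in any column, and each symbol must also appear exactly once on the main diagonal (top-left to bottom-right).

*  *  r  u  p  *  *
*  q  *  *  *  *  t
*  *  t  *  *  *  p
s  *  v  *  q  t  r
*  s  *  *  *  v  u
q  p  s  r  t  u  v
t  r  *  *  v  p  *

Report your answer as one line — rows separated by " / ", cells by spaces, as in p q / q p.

v t r u p s q / u q p v s r t / r v t s u q p / s u v p q t r / p s q t r v u / q p s r t u v / t r u q v p s

(r1,c1) = v
(r1,c2) = t
(r4,c2) = u
(r4,c4) = p
(r5,c5) = r
(r7,c7) = s
(r1,c7) = q
(r3,c2) = v
(r5,c1) = p
(r5,c3) = q
(r5,c4) = t
(r7,c3) = u
(r7,c4) = q
(r1,c6) = s
(r2,c3) = p
(r2,c6) = r
(r3,c4) = s
(r3,c5) = u
(r3,c6) = q
(r2,c1) = u
(r2,c4) = v
(r2,c5) = s
(r3,c1) = r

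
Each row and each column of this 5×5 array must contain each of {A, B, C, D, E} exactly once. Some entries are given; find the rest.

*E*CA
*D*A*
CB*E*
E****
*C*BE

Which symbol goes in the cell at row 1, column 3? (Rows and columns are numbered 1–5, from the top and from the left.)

B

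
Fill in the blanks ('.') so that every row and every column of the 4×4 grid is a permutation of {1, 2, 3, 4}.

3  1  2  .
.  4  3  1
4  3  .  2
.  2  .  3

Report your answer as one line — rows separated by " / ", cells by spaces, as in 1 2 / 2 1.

3 1 2 4 / 2 4 3 1 / 4 3 1 2 / 1 2 4 3

row 1 has {1,2,3}; column 4 has {1,2,3} — only 4 is left for (r1,c4).
row 2 has {1,3,4}; column 1 has {3,4} — only 2 is left for (r2,c1).
row 3 has {2,3,4}; column 3 has {2,3} — only 1 is left for (r3,c3).
row 4 has {2,3}; column 1 has {2,3,4} — only 1 is left for (r4,c1).
row 4 has {1,2,3}; column 3 has {1,2,3} — only 4 is left for (r4,c3).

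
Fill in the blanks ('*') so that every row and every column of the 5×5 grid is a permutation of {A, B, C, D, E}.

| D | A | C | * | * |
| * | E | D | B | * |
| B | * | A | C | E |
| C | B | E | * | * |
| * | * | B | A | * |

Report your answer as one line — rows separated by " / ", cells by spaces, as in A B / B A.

(r1,c4): row 1 has {A,C,D}; column 4 has {A,B,C}, so it must be E.
(r1,c5): row 1 has {A,C,D,E}; column 5 has {E}, so it must be B.
(r2,c1): row 2 has {B,D,E}; column 1 has {B,C,D}, so it must be A.
(r2,c5): row 2 has {A,B,D,E}; column 5 has {B,E}, so it must be C.
(r3,c2): row 3 has {A,B,C,E}; column 2 has {A,B,E}, so it must be D.
(r4,c4): row 4 has {B,C,E}; column 4 has {A,B,C,E}, so it must be D.
(r4,c5): row 4 has {B,C,D,E}; column 5 has {B,C,E}, so it must be A.
(r5,c1): row 5 has {A,B}; column 1 has {A,B,C,D}, so it must be E.
(r5,c2): row 5 has {A,B,E}; column 2 has {A,B,D,E}, so it must be C.
(r5,c5): row 5 has {A,B,C,E}; column 5 has {A,B,C,E}, so it must be D.

D A C E B / A E D B C / B D A C E / C B E D A / E C B A D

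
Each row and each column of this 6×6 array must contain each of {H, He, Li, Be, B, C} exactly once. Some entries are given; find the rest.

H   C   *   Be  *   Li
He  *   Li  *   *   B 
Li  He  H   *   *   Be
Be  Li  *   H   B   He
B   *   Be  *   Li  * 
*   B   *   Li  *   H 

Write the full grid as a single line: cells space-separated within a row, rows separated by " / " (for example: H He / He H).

H C B Be He Li / He Be Li C H B / Li He H B C Be / Be Li C H B He / B H Be He Li C / C B He Li Be H

(r1,c5) = He
(r2,c4) = C
(r3,c4) = B
(r3,c5) = C
(r4,c3) = C
(r5,c2) = H
(r5,c4) = He
(r5,c6) = C
(r6,c1) = C
(r6,c3) = He
(r6,c5) = Be
(r1,c3) = B
(r2,c2) = Be
(r2,c5) = H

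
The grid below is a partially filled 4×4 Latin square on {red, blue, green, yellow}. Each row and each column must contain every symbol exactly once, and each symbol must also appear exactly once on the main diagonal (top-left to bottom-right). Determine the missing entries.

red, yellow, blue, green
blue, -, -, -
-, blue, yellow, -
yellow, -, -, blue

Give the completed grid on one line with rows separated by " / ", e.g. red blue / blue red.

red yellow blue green / blue green red yellow / green blue yellow red / yellow red green blue

row 2 has {blue}; column 2 has {blue,yellow}; the diagonal has {red,blue,yellow} — only green is left for (r2,c2).
row 2 has {blue,green}; column 3 has {blue,yellow} — only red is left for (r2,c3).
row 2 has {red,blue,green}; column 4 has {blue,green} — only yellow is left for (r2,c4).
row 3 has {blue,yellow}; column 1 has {red,blue,yellow} — only green is left for (r3,c1).
row 3 has {blue,green,yellow}; column 4 has {blue,green,yellow} — only red is left for (r3,c4).
row 4 has {blue,yellow}; column 2 has {blue,green,yellow} — only red is left for (r4,c2).
row 4 has {red,blue,yellow}; column 3 has {red,blue,yellow} — only green is left for (r4,c3).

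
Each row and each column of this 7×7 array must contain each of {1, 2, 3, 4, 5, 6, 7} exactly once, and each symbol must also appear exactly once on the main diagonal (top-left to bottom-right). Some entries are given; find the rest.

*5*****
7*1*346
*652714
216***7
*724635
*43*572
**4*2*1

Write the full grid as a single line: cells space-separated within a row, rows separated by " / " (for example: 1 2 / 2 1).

(r1,c3) = 7
(r1,c7) = 3
(r2,c2) = 2
(r2,c4) = 5
(r3,c1) = 3
(r4,c4) = 3
(r4,c5) = 4
(r4,c6) = 5
(r5,c1) = 1
(r6,c1) = 6
(r6,c4) = 1
(r7,c1) = 5
(r7,c2) = 3
(r7,c6) = 6
(r1,c1) = 4
(r1,c4) = 6
(r1,c5) = 1
(r1,c6) = 2
(r7,c4) = 7

4 5 7 6 1 2 3 / 7 2 1 5 3 4 6 / 3 6 5 2 7 1 4 / 2 1 6 3 4 5 7 / 1 7 2 4 6 3 5 / 6 4 3 1 5 7 2 / 5 3 4 7 2 6 1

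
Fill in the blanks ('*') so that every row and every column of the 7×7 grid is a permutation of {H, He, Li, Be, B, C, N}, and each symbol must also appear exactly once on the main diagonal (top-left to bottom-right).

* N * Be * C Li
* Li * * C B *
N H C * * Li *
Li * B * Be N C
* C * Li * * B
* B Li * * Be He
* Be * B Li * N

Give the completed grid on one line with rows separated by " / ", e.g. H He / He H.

(r3,c4) = He
(r3,c5) = B
(r3,c7) = Be
(r4,c2) = He
(r4,c4) = H
(r5,c5) = He
(r5,c6) = H
(r7,c6) = He
(r1,c1) = B
(r1,c5) = H
(r2,c4) = N
(r2,c7) = H
(r5,c1) = Be
(r5,c3) = N
(r6,c4) = C
(r6,c5) = N
(r7,c3) = H
(r1,c3) = He
(r2,c1) = He
(r2,c3) = Be
(r6,c1) = H
(r7,c1) = C

B N He Be H C Li / He Li Be N C B H / N H C He B Li Be / Li He B H Be N C / Be C N Li He H B / H B Li C N Be He / C Be H B Li He N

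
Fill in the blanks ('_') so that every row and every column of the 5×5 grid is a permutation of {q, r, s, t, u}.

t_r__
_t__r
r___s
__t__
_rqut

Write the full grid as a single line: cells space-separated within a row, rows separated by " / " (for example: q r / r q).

row 3 has {r,s}; column 3 has {q,r,t} — only u is left for (r3,c3).
row 5 has {q,r,t,u}; column 1 has {r,t} — only s is left for (r5,c1).
row 2 has {r,t}; column 3 has {q,r,t,u} — only s is left for (r2,c3).
row 2 has {r,s,t}; column 4 has {u} — only q is left for (r2,c4).
row 3 has {r,s,u}; column 2 has {r,t} — only q is left for (r3,c2).
row 3 has {q,r,s,u}; column 4 has {q,u} — only t is left for (r3,c4).
row 1 has {r,t}; column 4 has {q,t,u} — only s is left for (r1,c4).
row 2 has {q,r,s,t}; column 1 has {r,s,t} — only u is left for (r2,c1).
row 4 has {t}; column 1 has {r,s,t,u} — only q is left for (r4,c1).
row 4 has {q,t}; column 4 has {q,s,t,u} — only r is left for (r4,c4).
row 4 has {q,r,t}; column 5 has {r,s,t} — only u is left for (r4,c5).
row 1 has {r,s,t}; column 2 has {q,r,t} — only u is left for (r1,c2).
row 1 has {r,s,t,u}; column 5 has {r,s,t,u} — only q is left for (r1,c5).
row 4 has {q,r,t,u}; column 2 has {q,r,t,u} — only s is left for (r4,c2).

t u r s q / u t s q r / r q u t s / q s t r u / s r q u t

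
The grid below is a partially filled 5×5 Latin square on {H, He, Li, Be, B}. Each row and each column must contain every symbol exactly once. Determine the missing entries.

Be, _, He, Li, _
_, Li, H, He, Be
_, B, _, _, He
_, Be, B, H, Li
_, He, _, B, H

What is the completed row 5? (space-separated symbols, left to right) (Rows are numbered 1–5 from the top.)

(r1,c2) = H
(r1,c5) = B
(r2,c1) = B
(r3,c4) = Be
(r4,c1) = He
(r5,c1) = Li
(r5,c3) = Be

Li He Be B H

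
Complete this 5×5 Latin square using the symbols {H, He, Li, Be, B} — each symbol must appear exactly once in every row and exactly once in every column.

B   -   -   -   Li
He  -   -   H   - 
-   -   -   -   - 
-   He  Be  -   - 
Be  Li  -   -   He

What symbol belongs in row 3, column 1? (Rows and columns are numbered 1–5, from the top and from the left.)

(r5,c4) = B
(r4,c4) = Li
(r5,c3) = H
(r1,c3) = He
(r1,c4) = Be
(r3,c4) = He
(r4,c1) = H
(r4,c5) = B
(r1,c2) = H
(r2,c5) = Be
(r3,c1) = Li

Li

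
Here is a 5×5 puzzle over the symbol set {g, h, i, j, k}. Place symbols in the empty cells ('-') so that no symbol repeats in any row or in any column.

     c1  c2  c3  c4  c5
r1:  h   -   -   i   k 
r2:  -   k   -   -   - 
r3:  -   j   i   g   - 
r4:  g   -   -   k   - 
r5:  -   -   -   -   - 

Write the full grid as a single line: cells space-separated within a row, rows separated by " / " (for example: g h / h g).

row 1 has {h,i,k}; column 2 has {j,k} — only g is left for (r1,c2).
row 1 has {g,h,i,k}; column 3 has {i} — only j is left for (r1,c3).
row 3 has {g,i,j}; column 1 has {g,h} — only k is left for (r3,c1).
row 3 has {g,i,j,k}; column 5 has {k} — only h is left for (r3,c5).
row 4 has {g,k}; column 3 has {i,j} — only h is left for (r4,c3).
row 2 has {k}; column 3 has {h,i,j} — only g is left for (r2,c3).
row 4 has {g,h,k}; column 2 has {g,j,k} — only i is left for (r4,c2).
row 4 has {g,h,i,k}; column 5 has {h,k} — only j is left for (r4,c5).
row 5 is empty so far; column 2 has {g,i,j,k} — only h is left for (r5,c2).
row 5 has {h}; column 3 has {g,h,i,j} — only k is left for (r5,c3).
row 5 has {h,k}; column 4 has {g,i,k} — only j is left for (r5,c4).
row 2 has {g,k}; column 4 has {g,i,j,k} — only h is left for (r2,c4).
row 2 has {g,h,k}; column 5 has {h,j,k} — only i is left for (r2,c5).
row 5 has {h,j,k}; column 1 has {g,h,k} — only i is left for (r5,c1).
row 5 has {h,i,j,k}; column 5 has {h,i,j,k} — only g is left for (r5,c5).
row 2 has {g,h,i,k}; column 1 has {g,h,i,k} — only j is left for (r2,c1).

h g j i k / j k g h i / k j i g h / g i h k j / i h k j g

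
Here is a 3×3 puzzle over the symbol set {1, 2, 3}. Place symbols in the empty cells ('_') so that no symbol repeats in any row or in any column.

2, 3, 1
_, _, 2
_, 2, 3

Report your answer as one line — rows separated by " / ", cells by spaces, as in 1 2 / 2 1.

2 3 1 / 3 1 2 / 1 2 3

Cell (r2,c2): row 2 has {2}; column 2 has {2,3} → 1.
Cell (r3,c1): row 3 has {2,3}; column 1 has {2} → 1.
Cell (r2,c1): row 2 has {1,2}; column 1 has {1,2} → 3.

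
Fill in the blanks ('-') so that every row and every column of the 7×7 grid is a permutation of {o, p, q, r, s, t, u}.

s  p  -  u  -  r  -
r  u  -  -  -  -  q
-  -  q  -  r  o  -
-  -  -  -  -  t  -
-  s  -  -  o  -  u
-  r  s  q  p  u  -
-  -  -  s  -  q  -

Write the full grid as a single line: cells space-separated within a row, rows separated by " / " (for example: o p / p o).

s p o u q r t / r u p o t s q / u t q p r o s / o q u r s t p / q s r t o p u / t r s q p u o / p o t s u q r

At row 3, column 2: row 3 has {o,q,r}; column 2 has {p,r,s,u}; that leaves t.
At row 3, column 4: row 3 has {o,q,r,t}; column 4 has {q,s,u}; that leaves p.
At row 3, column 7: row 3 has {o,p,q,r,t}; column 7 has {q,u}; that leaves s.
At row 5, column 6: row 5 has {o,s,u}; column 6 has {o,q,r,t,u}; that leaves p.
At row 7, column 2: row 7 has {q,s}; column 2 has {p,r,s,t,u}; that leaves o.
At row 2, column 6: row 2 has {q,r,u}; column 6 has {o,p,q,r,t,u}; that leaves s.
At row 3, column 1: row 3 has {o,p,q,r,s,t}; column 1 has {r,s}; that leaves u.
At row 4, column 2: row 4 has {t}; column 2 has {o,p,r,s,t,u}; that leaves q.
At row 2, column 5: row 2 has {q,r,s,u}; column 5 has {o,p,r}; that leaves t.
At row 7, column 5: row 7 has {o,q,s}; column 5 has {o,p,r,t}; that leaves u.
At row 1, column 5: row 1 has {p,r,s,u}; column 5 has {o,p,r,t,u}; that leaves q.
At row 2, column 4: row 2 has {q,r,s,t,u}; column 4 has {p,q,s,u}; that leaves o.
At row 4, column 4: row 4 has {q,t}; column 4 has {o,p,q,s,u}; that leaves r.
At row 4, column 5: row 4 has {q,r,t}; column 5 has {o,p,q,r,t,u}; that leaves s.
At row 5, column 4: row 5 has {o,p,s,u}; column 4 has {o,p,q,r,s,u}; that leaves t.
At row 2, column 3: row 2 has {o,q,r,s,t,u}; column 3 has {q,s}; that leaves p.
At row 5, column 1: row 5 has {o,p,s,t,u}; column 1 has {r,s,u}; that leaves q.
At row 5, column 3: row 5 has {o,p,q,s,t,u}; column 3 has {p,q,s}; that leaves r.
At row 7, column 3: row 7 has {o,q,s,u}; column 3 has {p,q,r,s}; that leaves t.
At row 1, column 3: row 1 has {p,q,r,s,u}; column 3 has {p,q,r,s,t}; that leaves o.
At row 1, column 7: row 1 has {o,p,q,r,s,u}; column 7 has {q,s,u}; that leaves t.
At row 4, column 3: row 4 has {q,r,s,t}; column 3 has {o,p,q,r,s,t}; that leaves u.
At row 6, column 7: row 6 has {p,q,r,s,u}; column 7 has {q,s,t,u}; that leaves o.
At row 7, column 1: row 7 has {o,q,s,t,u}; column 1 has {q,r,s,u}; that leaves p.
At row 7, column 7: row 7 has {o,p,q,s,t,u}; column 7 has {o,q,s,t,u}; that leaves r.
At row 4, column 1: row 4 has {q,r,s,t,u}; column 1 has {p,q,r,s,u}; that leaves o.
At row 4, column 7: row 4 has {o,q,r,s,t,u}; column 7 has {o,q,r,s,t,u}; that leaves p.
At row 6, column 1: row 6 has {o,p,q,r,s,u}; column 1 has {o,p,q,r,s,u}; that leaves t.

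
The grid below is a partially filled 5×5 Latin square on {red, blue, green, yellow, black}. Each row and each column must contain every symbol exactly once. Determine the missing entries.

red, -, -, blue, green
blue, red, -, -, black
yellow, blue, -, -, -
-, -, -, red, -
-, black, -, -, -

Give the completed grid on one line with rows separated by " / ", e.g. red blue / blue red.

(r1,c2) = yellow
(r1,c3) = black
(r3,c5) = red
(r4,c2) = green
(r5,c1) = green
(r5,c4) = yellow
(r5,c5) = blue
(r2,c4) = green
(r3,c3) = green
(r3,c4) = black
(r4,c1) = black
(r4,c5) = yellow
(r5,c3) = red
(r2,c3) = yellow
(r4,c3) = blue

red yellow black blue green / blue red yellow green black / yellow blue green black red / black green blue red yellow / green black red yellow blue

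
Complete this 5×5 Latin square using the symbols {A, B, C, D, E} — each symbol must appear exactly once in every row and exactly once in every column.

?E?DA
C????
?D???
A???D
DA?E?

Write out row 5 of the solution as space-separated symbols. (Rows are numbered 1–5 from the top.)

D A B E C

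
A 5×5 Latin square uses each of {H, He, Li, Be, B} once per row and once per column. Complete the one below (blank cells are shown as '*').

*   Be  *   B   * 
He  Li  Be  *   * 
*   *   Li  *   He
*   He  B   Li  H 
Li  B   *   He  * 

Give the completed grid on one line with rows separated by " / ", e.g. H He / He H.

H Be He B Li / He Li Be H B / B H Li Be He / Be He B Li H / Li B H He Be

(r1,c1) = H
(r1,c3) = He
(r1,c5) = Li
(r2,c4) = H
(r2,c5) = B
(r3,c2) = H
(r3,c4) = Be
(r4,c1) = Be
(r5,c3) = H
(r5,c5) = Be
(r3,c1) = B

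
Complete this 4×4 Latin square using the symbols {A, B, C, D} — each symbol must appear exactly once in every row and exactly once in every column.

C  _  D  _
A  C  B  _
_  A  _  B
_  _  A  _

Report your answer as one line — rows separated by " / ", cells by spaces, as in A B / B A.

C B D A / A C B D / D A C B / B D A C

At row 1, column 2: row 1 has {C,D}; column 2 has {A,C}; that leaves B.
At row 1, column 4: row 1 has {B,C,D}; column 4 has {B}; that leaves A.
At row 2, column 4: row 2 has {A,B,C}; column 4 has {A,B}; that leaves D.
At row 3, column 1: row 3 has {A,B}; column 1 has {A,C}; that leaves D.
At row 3, column 3: row 3 has {A,B,D}; column 3 has {A,B,D}; that leaves C.
At row 4, column 1: row 4 has {A}; column 1 has {A,C,D}; that leaves B.
At row 4, column 2: row 4 has {A,B}; column 2 has {A,B,C}; that leaves D.
At row 4, column 4: row 4 has {A,B,D}; column 4 has {A,B,D}; that leaves C.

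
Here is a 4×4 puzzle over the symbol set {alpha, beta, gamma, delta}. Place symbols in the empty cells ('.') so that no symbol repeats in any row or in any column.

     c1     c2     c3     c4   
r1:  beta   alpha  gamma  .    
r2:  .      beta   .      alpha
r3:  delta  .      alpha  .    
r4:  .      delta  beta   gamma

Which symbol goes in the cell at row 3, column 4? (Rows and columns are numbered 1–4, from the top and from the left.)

beta

Cell (r1,c4): row 1 has {alpha,beta,gamma}; column 4 has {alpha,gamma} → delta.
Cell (r2,c1): row 2 has {alpha,beta}; column 1 has {beta,delta} → gamma.
Cell (r2,c3): row 2 has {alpha,beta,gamma}; column 3 has {alpha,beta,gamma} → delta.
Cell (r3,c2): row 3 has {alpha,delta}; column 2 has {alpha,beta,delta} → gamma.
Cell (r3,c4): row 3 has {alpha,gamma,delta}; column 4 has {alpha,gamma,delta} → beta.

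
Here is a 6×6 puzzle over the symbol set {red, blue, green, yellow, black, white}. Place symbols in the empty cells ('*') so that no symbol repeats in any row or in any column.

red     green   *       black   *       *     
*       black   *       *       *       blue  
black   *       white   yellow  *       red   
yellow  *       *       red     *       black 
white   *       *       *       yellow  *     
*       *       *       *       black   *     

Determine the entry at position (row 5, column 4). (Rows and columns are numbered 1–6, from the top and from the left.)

(r2,c1) = green
(r2,c4) = white
(r2,c5) = red
(r3,c2) = blue
(r3,c5) = green
(r4,c2) = white
(r4,c5) = blue
(r5,c2) = red
(r5,c6) = green
(r6,c1) = blue
(r6,c2) = yellow
(r6,c4) = green
(r6,c6) = white
(r1,c5) = white
(r1,c6) = yellow
(r2,c3) = yellow
(r4,c3) = green
(r5,c4) = blue

blue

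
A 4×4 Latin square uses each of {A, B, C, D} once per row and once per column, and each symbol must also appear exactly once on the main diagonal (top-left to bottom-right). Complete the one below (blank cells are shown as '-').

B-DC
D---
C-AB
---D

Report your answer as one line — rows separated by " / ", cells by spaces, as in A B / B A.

B A D C / D C B A / C D A B / A B C D

(r1,c2) = A
(r2,c2) = C
(r2,c3) = B
(r2,c4) = A
(r3,c2) = D
(r4,c1) = A
(r4,c2) = B
(r4,c3) = C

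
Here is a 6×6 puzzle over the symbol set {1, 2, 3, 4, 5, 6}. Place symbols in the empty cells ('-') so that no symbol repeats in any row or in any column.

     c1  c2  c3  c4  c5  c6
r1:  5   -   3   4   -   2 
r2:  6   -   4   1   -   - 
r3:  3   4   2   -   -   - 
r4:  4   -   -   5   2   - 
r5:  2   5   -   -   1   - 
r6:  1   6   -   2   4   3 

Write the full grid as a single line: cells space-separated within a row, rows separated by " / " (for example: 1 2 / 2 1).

(r1,c2) = 1
(r1,c5) = 6
(r2,c6) = 5
(r3,c4) = 6
(r3,c5) = 5
(r3,c6) = 1
(r4,c2) = 3
(r4,c6) = 6
(r5,c3) = 6
(r5,c4) = 3
(r5,c6) = 4
(r6,c3) = 5
(r2,c2) = 2
(r2,c5) = 3
(r4,c3) = 1

5 1 3 4 6 2 / 6 2 4 1 3 5 / 3 4 2 6 5 1 / 4 3 1 5 2 6 / 2 5 6 3 1 4 / 1 6 5 2 4 3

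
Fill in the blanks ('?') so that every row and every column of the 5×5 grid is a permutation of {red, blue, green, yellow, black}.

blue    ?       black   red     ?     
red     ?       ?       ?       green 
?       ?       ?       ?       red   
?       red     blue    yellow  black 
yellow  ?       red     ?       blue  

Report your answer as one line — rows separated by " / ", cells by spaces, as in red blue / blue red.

row 1 has {red,blue,black}; column 5 has {red,blue,green,black} — only yellow is left for (r1,c5).
row 2 has {red,green}; column 3 has {red,blue,black} — only yellow is left for (r2,c3).
row 3 has {red}; column 3 has {red,blue,yellow,black} — only green is left for (r3,c3).
row 4 has {red,blue,yellow,black}; column 1 has {red,blue,yellow} — only green is left for (r4,c1).
row 1 has {red,blue,yellow,black}; column 2 has {red} — only green is left for (r1,c2).
row 3 has {red,green}; column 1 has {red,blue,green,yellow} — only black is left for (r3,c1).
row 3 has {red,green,black}; column 4 has {red,yellow} — only blue is left for (r3,c4).
row 5 has {red,blue,yellow}; column 2 has {red,green} — only black is left for (r5,c2).
row 5 has {red,blue,yellow,black}; column 4 has {red,blue,yellow} — only green is left for (r5,c4).
row 2 has {red,green,yellow}; column 2 has {red,green,black} — only blue is left for (r2,c2).
row 2 has {red,blue,green,yellow}; column 4 has {red,blue,green,yellow} — only black is left for (r2,c4).
row 3 has {red,blue,green,black}; column 2 has {red,blue,green,black} — only yellow is left for (r3,c2).

blue green black red yellow / red blue yellow black green / black yellow green blue red / green red blue yellow black / yellow black red green blue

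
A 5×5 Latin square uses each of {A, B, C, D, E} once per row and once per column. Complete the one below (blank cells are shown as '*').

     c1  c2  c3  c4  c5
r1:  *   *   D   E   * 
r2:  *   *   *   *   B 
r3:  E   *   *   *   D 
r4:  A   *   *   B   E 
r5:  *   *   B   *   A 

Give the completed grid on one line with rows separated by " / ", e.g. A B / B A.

B A D E C / D C E A B / E B A C D / A D C B E / C E B D A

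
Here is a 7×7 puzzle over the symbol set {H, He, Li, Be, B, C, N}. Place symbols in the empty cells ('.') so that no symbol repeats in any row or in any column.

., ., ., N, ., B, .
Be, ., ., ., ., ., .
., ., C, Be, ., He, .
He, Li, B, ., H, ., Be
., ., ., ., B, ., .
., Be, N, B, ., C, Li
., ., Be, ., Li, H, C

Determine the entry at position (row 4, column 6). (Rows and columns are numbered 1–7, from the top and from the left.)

At row 3, column 5: row 3 has {He,Be,C}; column 5 has {H,Li,B}; that leaves N.
At row 4, column 4: row 4 has {H,He,Li,Be,B}; column 4 has {Be,B,N}; that leaves C.
At row 4, column 6: row 4 has {H,He,Li,Be,B,C}; column 6 has {H,He,B,C}; that leaves N.

N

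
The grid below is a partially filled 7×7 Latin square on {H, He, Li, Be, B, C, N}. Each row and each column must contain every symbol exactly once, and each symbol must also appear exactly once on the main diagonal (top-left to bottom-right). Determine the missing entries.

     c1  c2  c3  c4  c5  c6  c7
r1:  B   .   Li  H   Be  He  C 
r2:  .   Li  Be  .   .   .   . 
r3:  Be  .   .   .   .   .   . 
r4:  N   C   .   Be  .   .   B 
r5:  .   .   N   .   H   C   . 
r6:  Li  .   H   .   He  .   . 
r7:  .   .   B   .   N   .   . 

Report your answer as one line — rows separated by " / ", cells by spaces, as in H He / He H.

B N Li H Be He C / H Li Be He C B N / Be He C N B Li H / N C He Be Li H B / He Be N B H C Li / Li B H C He N Be / C H B Li N Be He

(r1,c2) = N
(r4,c3) = He
(r4,c5) = Li
(r4,c6) = H
(r5,c1) = He
(r6,c6) = N
(r6,c7) = Be
(r7,c7) = He
(r2,c6) = B
(r3,c3) = C
(r3,c5) = B
(r3,c6) = Li
(r5,c7) = Li
(r6,c2) = B
(r6,c4) = C
(r7,c4) = Li
(r7,c6) = Be
(r2,c5) = C
(r5,c2) = Be
(r5,c4) = B
(r7,c2) = H
(r2,c1) = H
(r2,c7) = N
(r3,c2) = He
(r3,c4) = N
(r3,c7) = H
(r7,c1) = C
(r2,c4) = He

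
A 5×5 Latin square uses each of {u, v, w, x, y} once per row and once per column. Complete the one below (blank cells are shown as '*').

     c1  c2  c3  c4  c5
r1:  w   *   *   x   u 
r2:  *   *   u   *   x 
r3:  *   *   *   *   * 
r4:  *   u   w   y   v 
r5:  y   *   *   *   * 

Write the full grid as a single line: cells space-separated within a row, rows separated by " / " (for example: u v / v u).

w v y x u / v y u w x / u w x v y / x u w y v / y x v u w

(r2,c1) = v
(r2,c4) = w
(r4,c1) = x
(r5,c5) = w
(r2,c2) = y
(r3,c1) = u
(r3,c4) = v
(r3,c5) = y
(r5,c4) = u
(r1,c2) = v
(r1,c3) = y
(r3,c3) = x
(r5,c2) = x
(r5,c3) = v
(r3,c2) = w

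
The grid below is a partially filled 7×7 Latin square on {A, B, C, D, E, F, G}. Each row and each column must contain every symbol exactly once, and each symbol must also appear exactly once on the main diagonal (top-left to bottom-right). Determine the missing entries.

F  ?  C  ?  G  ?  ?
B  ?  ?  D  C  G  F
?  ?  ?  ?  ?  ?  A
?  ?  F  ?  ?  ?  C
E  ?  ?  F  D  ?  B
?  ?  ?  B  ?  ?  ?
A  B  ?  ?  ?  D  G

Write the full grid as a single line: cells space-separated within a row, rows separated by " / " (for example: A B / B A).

(r7,c3): row 7 has {A,B,D,G}; column 3 has {C,F}, so it must be E.
(r7,c4): row 7 has {A,B,D,E,G}; column 4 has {B,D,F}, so it must be C.
(r7,c5): row 7 has {A,B,C,D,E,G}; column 5 has {C,D,G}, so it must be F.
(r2,c3): row 2 has {B,C,D,F,G}; column 3 has {C,E,F}, so it must be A.
(r3,c3): row 3 has {A}; column 3 has {A,C,E,F}; the diagonal has {D,F,G}, so it must be B.
(r3,c5): row 3 has {A,B}; column 5 has {C,D,F,G}, so it must be E.
(r5,c3): row 5 has {B,D,E,F}; column 3 has {A,B,C,E,F}, so it must be G.
(r6,c3): row 6 has {B}; column 3 has {A,B,C,E,F,G}, so it must be D.
(r6,c5): row 6 has {B,D}; column 5 has {C,D,E,F,G}, so it must be A.
(r6,c7): row 6 has {A,B,D}; column 7 has {A,B,C,F,G}, so it must be E.
(r1,c7): row 1 has {C,F,G}; column 7 has {A,B,C,E,F,G}, so it must be D.
(r2,c2): row 2 has {A,B,C,D,F,G}; column 2 has {B}; the diagonal has {B,D,F,G}, so it must be E.
(r3,c4): row 3 has {A,B,E}; column 4 has {B,C,D,F}, so it must be G.
(r4,c4): row 4 has {C,F}; column 4 has {B,C,D,F,G}; the diagonal has {B,D,E,F,G}, so it must be A.
(r4,c5): row 4 has {A,C,F}; column 5 has {A,C,D,E,F,G}, so it must be B.
(r4,c6): row 4 has {A,B,C,F}; column 6 has {D,G}, so it must be E.
(r6,c6): row 6 has {A,B,D,E}; column 6 has {D,E,G}; the diagonal has {A,B,D,E,F,G}, so it must be C.
(r1,c2): row 1 has {C,D,F,G}; column 2 has {B,E}, so it must be A.
(r1,c4): row 1 has {A,C,D,F,G}; column 4 has {A,B,C,D,F,G}, so it must be E.
(r1,c6): row 1 has {A,C,D,E,F,G}; column 6 has {C,D,E,G}, so it must be B.
(r3,c6): row 3 has {A,B,E,G}; column 6 has {B,C,D,E,G}, so it must be F.
(r5,c2): row 5 has {B,D,E,F,G}; column 2 has {A,B,E}, so it must be C.
(r5,c6): row 5 has {B,C,D,E,F,G}; column 6 has {B,C,D,E,F,G}, so it must be A.
(r6,c1): row 6 has {A,B,C,D,E}; column 1 has {A,B,E,F}, so it must be G.
(r6,c2): row 6 has {A,B,C,D,E,G}; column 2 has {A,B,C,E}, so it must be F.
(r3,c2): row 3 has {A,B,E,F,G}; column 2 has {A,B,C,E,F}, so it must be D.
(r4,c1): row 4 has {A,B,C,E,F}; column 1 has {A,B,E,F,G}, so it must be D.
(r4,c2): row 4 has {A,B,C,D,E,F}; column 2 has {A,B,C,D,E,F}, so it must be G.
(r3,c1): row 3 has {A,B,D,E,F,G}; column 1 has {A,B,D,E,F,G}, so it must be C.

F A C E G B D / B E A D C G F / C D B G E F A / D G F A B E C / E C G F D A B / G F D B A C E / A B E C F D G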